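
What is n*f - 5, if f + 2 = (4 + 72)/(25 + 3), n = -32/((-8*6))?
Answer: -95/21 ≈ -4.5238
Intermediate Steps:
n = 2/3 (n = -32/(-48) = -32*(-1/48) = 2/3 ≈ 0.66667)
f = 5/7 (f = -2 + (4 + 72)/(25 + 3) = -2 + 76/28 = -2 + 76*(1/28) = -2 + 19/7 = 5/7 ≈ 0.71429)
n*f - 5 = (2/3)*(5/7) - 5 = 10/21 - 5 = -95/21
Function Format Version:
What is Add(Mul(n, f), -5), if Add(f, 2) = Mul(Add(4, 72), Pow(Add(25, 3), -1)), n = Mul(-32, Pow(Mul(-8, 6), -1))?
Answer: Rational(-95, 21) ≈ -4.5238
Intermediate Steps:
n = Rational(2, 3) (n = Mul(-32, Pow(-48, -1)) = Mul(-32, Rational(-1, 48)) = Rational(2, 3) ≈ 0.66667)
f = Rational(5, 7) (f = Add(-2, Mul(Add(4, 72), Pow(Add(25, 3), -1))) = Add(-2, Mul(76, Pow(28, -1))) = Add(-2, Mul(76, Rational(1, 28))) = Add(-2, Rational(19, 7)) = Rational(5, 7) ≈ 0.71429)
Add(Mul(n, f), -5) = Add(Mul(Rational(2, 3), Rational(5, 7)), -5) = Add(Rational(10, 21), -5) = Rational(-95, 21)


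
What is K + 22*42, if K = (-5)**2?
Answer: 949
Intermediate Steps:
K = 25
K + 22*42 = 25 + 22*42 = 25 + 924 = 949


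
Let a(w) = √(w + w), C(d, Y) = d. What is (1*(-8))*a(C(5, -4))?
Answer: -8*√10 ≈ -25.298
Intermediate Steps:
a(w) = √2*√w (a(w) = √(2*w) = √2*√w)
(1*(-8))*a(C(5, -4)) = (1*(-8))*(√2*√5) = -8*√10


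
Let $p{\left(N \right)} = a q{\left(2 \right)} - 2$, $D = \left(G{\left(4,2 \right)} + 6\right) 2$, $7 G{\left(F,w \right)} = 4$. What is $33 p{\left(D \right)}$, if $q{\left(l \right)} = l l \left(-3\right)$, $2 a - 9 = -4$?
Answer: $-1056$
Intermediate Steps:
$a = \frac{5}{2}$ ($a = \frac{9}{2} + \frac{1}{2} \left(-4\right) = \frac{9}{2} - 2 = \frac{5}{2} \approx 2.5$)
$q{\left(l \right)} = - 3 l^{2}$ ($q{\left(l \right)} = l^{2} \left(-3\right) = - 3 l^{2}$)
$G{\left(F,w \right)} = \frac{4}{7}$ ($G{\left(F,w \right)} = \frac{1}{7} \cdot 4 = \frac{4}{7}$)
$D = \frac{92}{7}$ ($D = \left(\frac{4}{7} + 6\right) 2 = \frac{46}{7} \cdot 2 = \frac{92}{7} \approx 13.143$)
$p{\left(N \right)} = -32$ ($p{\left(N \right)} = \frac{5 \left(- 3 \cdot 2^{2}\right)}{2} - 2 = \frac{5 \left(\left(-3\right) 4\right)}{2} - 2 = \frac{5}{2} \left(-12\right) - 2 = -30 - 2 = -32$)
$33 p{\left(D \right)} = 33 \left(-32\right) = -1056$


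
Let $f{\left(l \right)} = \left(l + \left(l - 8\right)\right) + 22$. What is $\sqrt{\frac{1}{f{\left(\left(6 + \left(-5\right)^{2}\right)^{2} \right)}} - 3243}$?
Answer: $\frac{i \sqrt{6278447}}{44} \approx 56.947 i$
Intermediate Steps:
$f{\left(l \right)} = 14 + 2 l$ ($f{\left(l \right)} = \left(l + \left(l - 8\right)\right) + 22 = \left(l + \left(-8 + l\right)\right) + 22 = \left(-8 + 2 l\right) + 22 = 14 + 2 l$)
$\sqrt{\frac{1}{f{\left(\left(6 + \left(-5\right)^{2}\right)^{2} \right)}} - 3243} = \sqrt{\frac{1}{14 + 2 \left(6 + \left(-5\right)^{2}\right)^{2}} - 3243} = \sqrt{\frac{1}{14 + 2 \left(6 + 25\right)^{2}} - 3243} = \sqrt{\frac{1}{14 + 2 \cdot 31^{2}} - 3243} = \sqrt{\frac{1}{14 + 2 \cdot 961} - 3243} = \sqrt{\frac{1}{14 + 1922} - 3243} = \sqrt{\frac{1}{1936} - 3243} = \sqrt{- \frac{6278447}{1936}} = \frac{i \sqrt{6278447}}{44}$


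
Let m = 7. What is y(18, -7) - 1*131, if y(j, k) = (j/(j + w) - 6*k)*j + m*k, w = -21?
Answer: 468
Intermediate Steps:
y(j, k) = 7*k + j*(-6*k + j/(-21 + j)) (y(j, k) = (j/(j - 21) - 6*k)*j + 7*k = (j/(-21 + j) - 6*k)*j + 7*k = (-6*k + j/(-21 + j))*j + 7*k = j*(-6*k + j/(-21 + j)) + 7*k = 7*k + j*(-6*k + j/(-21 + j)))
y(18, -7) - 1*131 = (18² - 147*(-7) - 6*(-7)*18² + 133*18*(-7))/(-21 + 18) - 1*131 = (324 + 1029 - 6*(-7)*324 - 16758)/(-3) - 131 = -(324 + 1029 + 13608 - 16758)/3 - 131 = -⅓*(-1797) - 131 = 599 - 131 = 468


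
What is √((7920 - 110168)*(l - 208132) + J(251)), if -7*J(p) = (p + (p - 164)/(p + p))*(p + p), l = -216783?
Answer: 13*√12596969553/7 ≈ 2.0844e+5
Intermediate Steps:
J(p) = -2*p*(p + (-164 + p)/(2*p))/7 (J(p) = -(p + (p - 164)/(p + p))*(p + p)/7 = -(p + (-164 + p)/((2*p)))*2*p/7 = -(p + (-164 + p)*(1/(2*p)))*2*p/7 = -(p + (-164 + p)/(2*p))*2*p/7 = -2*p*(p + (-164 + p)/(2*p))/7)
√((7920 - 110168)*(l - 208132) + J(251)) = √((7920 - 110168)*(-216783 - 208132) + (164/7 - 2/7*251² - ⅐*251)) = √(-102248*(-424915) + (164/7 - 2/7*63001 - 251/7)) = √(43446708920 + (164/7 - 126002/7 - 251/7)) = √(43446708920 - 126089/7) = √(304126836351/7) = 13*√12596969553/7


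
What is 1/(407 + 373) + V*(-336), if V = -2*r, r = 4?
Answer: 2096641/780 ≈ 2688.0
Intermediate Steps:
V = -8 (V = -2*4 = -8)
1/(407 + 373) + V*(-336) = 1/(407 + 373) - 8*(-336) = 1/780 + 2688 = 2096641/780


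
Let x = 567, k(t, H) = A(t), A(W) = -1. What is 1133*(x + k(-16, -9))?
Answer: 641278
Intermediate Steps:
k(t, H) = -1
1133*(x + k(-16, -9)) = 1133*(567 - 1) = 1133*566 = 641278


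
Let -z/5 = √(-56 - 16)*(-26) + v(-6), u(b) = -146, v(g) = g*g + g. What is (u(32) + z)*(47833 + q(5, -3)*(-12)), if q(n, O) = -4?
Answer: -14172776 + 37347180*I*√2 ≈ -1.4173e+7 + 5.2817e+7*I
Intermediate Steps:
v(g) = g + g² (v(g) = g² + g = g + g²)
z = -150 + 780*I*√2 (z = -5*(√(-56 - 16)*(-26) - 6*(1 - 6)) = -5*(√(-72)*(-26) - 6*(-5)) = -5*((6*I*√2)*(-26) + 30) = -5*(-156*I*√2 + 30) = -5*(30 - 156*I*√2) = -150 + 780*I*√2 ≈ -150.0 + 1103.1*I)
(u(32) + z)*(47833 + q(5, -3)*(-12)) = (-146 + (-150 + 780*I*√2))*(47833 - 4*(-12)) = (-296 + 780*I*√2)*(47833 + 48) = (-296 + 780*I*√2)*47881 = -14172776 + 37347180*I*√2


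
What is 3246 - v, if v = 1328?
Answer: 1918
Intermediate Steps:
3246 - v = 3246 - 1*1328 = 3246 - 1328 = 1918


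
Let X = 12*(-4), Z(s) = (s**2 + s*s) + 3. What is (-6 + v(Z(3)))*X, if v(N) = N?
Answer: -720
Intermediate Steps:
Z(s) = 3 + 2*s**2 (Z(s) = (s**2 + s**2) + 3 = 2*s**2 + 3 = 3 + 2*s**2)
X = -48
(-6 + v(Z(3)))*X = (-6 + (3 + 2*3**2))*(-48) = (-6 + (3 + 2*9))*(-48) = (-6 + (3 + 18))*(-48) = (-6 + 21)*(-48) = 15*(-48) = -720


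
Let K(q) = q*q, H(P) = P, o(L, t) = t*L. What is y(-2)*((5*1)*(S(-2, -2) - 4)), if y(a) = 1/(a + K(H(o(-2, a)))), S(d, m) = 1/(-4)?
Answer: -85/56 ≈ -1.5179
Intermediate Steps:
o(L, t) = L*t
S(d, m) = -¼
K(q) = q²
y(a) = 1/(a + 4*a²) (y(a) = 1/(a + (-2*a)²) = 1/(a + 4*a²))
y(-2)*((5*1)*(S(-2, -2) - 4)) = (1/((-2)*(1 + 4*(-2))))*((5*1)*(-¼ - 4)) = (-1/(2*(1 - 8)))*(5*(-17/4)) = -½/(-7)*(-85/4) = -½*(-⅐)*(-85/4) = (1/14)*(-85/4) = -85/56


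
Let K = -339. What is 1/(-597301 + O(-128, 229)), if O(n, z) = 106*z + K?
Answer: -1/573366 ≈ -1.7441e-6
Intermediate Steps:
O(n, z) = -339 + 106*z (O(n, z) = 106*z - 339 = -339 + 106*z)
1/(-597301 + O(-128, 229)) = 1/(-597301 + (-339 + 106*229)) = 1/(-597301 + (-339 + 24274)) = 1/(-597301 + 23935) = 1/(-573366) = -1/573366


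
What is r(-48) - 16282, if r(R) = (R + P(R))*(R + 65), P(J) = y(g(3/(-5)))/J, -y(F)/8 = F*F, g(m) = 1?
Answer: -102571/6 ≈ -17095.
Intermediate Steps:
y(F) = -8*F² (y(F) = -8*F*F = -8*F²)
P(J) = -8/J (P(J) = (-8*1²)/J = (-8*1)/J = -8/J)
r(R) = (65 + R)*(R - 8/R) (r(R) = (R - 8/R)*(R + 65) = (R - 8/R)*(65 + R) = (65 + R)*(R - 8/R))
r(-48) - 16282 = (-8 + (-48)² - 520/(-48) + 65*(-48)) - 16282 = (-8 + 2304 - 520*(-1/48) - 3120) - 16282 = (-8 + 2304 + 65/6 - 3120) - 16282 = -4879/6 - 16282 = -102571/6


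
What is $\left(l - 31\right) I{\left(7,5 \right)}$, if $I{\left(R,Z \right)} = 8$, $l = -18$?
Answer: $-392$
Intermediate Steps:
$\left(l - 31\right) I{\left(7,5 \right)} = \left(-18 - 31\right) 8 = \left(-49\right) 8 = -392$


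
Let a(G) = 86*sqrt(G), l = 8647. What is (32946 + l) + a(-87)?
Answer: 41593 + 86*I*sqrt(87) ≈ 41593.0 + 802.15*I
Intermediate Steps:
(32946 + l) + a(-87) = (32946 + 8647) + 86*sqrt(-87) = 41593 + 86*(I*sqrt(87)) = 41593 + 86*I*sqrt(87)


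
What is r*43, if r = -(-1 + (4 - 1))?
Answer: -86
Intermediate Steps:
r = -2 (r = -(-1 + 3) = -1*2 = -2)
r*43 = -2*43 = -86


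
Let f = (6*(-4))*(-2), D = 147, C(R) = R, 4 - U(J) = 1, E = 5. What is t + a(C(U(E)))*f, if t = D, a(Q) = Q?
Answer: 291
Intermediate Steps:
U(J) = 3 (U(J) = 4 - 1*1 = 4 - 1 = 3)
t = 147
f = 48 (f = -24*(-2) = 48)
t + a(C(U(E)))*f = 147 + 3*48 = 147 + 144 = 291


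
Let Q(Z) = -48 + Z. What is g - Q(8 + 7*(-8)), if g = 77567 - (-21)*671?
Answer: 91754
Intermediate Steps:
g = 91658 (g = 77567 - 1*(-14091) = 77567 + 14091 = 91658)
g - Q(8 + 7*(-8)) = 91658 - (-48 + (8 + 7*(-8))) = 91658 - (-48 + (8 - 56)) = 91658 - (-48 - 48) = 91658 - 1*(-96) = 91658 + 96 = 91754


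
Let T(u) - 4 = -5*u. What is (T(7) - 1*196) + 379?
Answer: 152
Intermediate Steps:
T(u) = 4 - 5*u
(T(7) - 1*196) + 379 = ((4 - 5*7) - 1*196) + 379 = ((4 - 35) - 196) + 379 = (-31 - 196) + 379 = -227 + 379 = 152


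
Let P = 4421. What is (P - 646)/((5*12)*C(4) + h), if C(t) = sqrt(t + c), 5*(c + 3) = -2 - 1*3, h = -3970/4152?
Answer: -1567380/397 ≈ -3948.1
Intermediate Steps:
h = -1985/2076 (h = -3970*1/4152 = -1985/2076 ≈ -0.95617)
c = -4 (c = -3 + (-2 - 1*3)/5 = -3 + (-2 - 3)/5 = -3 + (1/5)*(-5) = -3 - 1 = -4)
C(t) = sqrt(-4 + t) (C(t) = sqrt(t - 4) = sqrt(-4 + t))
(P - 646)/((5*12)*C(4) + h) = (4421 - 646)/((5*12)*sqrt(-4 + 4) - 1985/2076) = 3775/(60*sqrt(0) - 1985/2076) = 3775/(60*0 - 1985/2076) = 3775/(0 - 1985/2076) = 3775/(-1985/2076) = 3775*(-2076/1985) = -1567380/397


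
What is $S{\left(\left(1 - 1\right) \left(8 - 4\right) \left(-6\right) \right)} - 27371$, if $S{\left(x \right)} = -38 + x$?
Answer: $-27409$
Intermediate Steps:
$S{\left(\left(1 - 1\right) \left(8 - 4\right) \left(-6\right) \right)} - 27371 = \left(-38 + \left(1 - 1\right) \left(8 - 4\right) \left(-6\right)\right) - 27371 = \left(-38 + 0 \cdot 4 \left(-6\right)\right) - 27371 = \left(-38 + 0 \left(-6\right)\right) - 27371 = \left(-38 + 0\right) - 27371 = -38 - 27371 = -27409$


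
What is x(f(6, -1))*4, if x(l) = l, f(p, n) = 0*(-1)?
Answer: 0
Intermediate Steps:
f(p, n) = 0
x(f(6, -1))*4 = 0*4 = 0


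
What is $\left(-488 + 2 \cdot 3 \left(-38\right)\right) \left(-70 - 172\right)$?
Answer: $173272$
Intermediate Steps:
$\left(-488 + 2 \cdot 3 \left(-38\right)\right) \left(-70 - 172\right) = \left(-488 + 6 \left(-38\right)\right) \left(-242\right) = \left(-488 - 228\right) \left(-242\right) = \left(-716\right) \left(-242\right) = 173272$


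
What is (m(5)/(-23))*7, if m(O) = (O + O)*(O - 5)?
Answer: 0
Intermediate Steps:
m(O) = 2*O*(-5 + O) (m(O) = (2*O)*(-5 + O) = 2*O*(-5 + O))
(m(5)/(-23))*7 = ((2*5*(-5 + 5))/(-23))*7 = ((2*5*0)*(-1/23))*7 = (0*(-1/23))*7 = 0*7 = 0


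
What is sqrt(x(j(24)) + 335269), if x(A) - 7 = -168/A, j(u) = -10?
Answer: 4*sqrt(523895)/5 ≈ 579.04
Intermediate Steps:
x(A) = 7 - 168/A
sqrt(x(j(24)) + 335269) = sqrt((7 - 168/(-10)) + 335269) = sqrt((7 - 168*(-1/10)) + 335269) = sqrt((7 + 84/5) + 335269) = sqrt(119/5 + 335269) = sqrt(1676464/5) = 4*sqrt(523895)/5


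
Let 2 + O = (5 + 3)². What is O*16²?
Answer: 15872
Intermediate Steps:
O = 62 (O = -2 + (5 + 3)² = -2 + 8² = -2 + 64 = 62)
O*16² = 62*16² = 62*256 = 15872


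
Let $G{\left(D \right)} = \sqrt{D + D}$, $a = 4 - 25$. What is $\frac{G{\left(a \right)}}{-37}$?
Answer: $- \frac{i \sqrt{42}}{37} \approx - 0.17516 i$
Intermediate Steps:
$a = -21$ ($a = 4 - 25 = -21$)
$G{\left(D \right)} = \sqrt{2} \sqrt{D}$ ($G{\left(D \right)} = \sqrt{2 D} = \sqrt{2} \sqrt{D}$)
$\frac{G{\left(a \right)}}{-37} = \frac{\sqrt{2} \sqrt{-21}}{-37} = \sqrt{2} i \sqrt{21} \left(- \frac{1}{37}\right) = i \sqrt{42} \left(- \frac{1}{37}\right) = - \frac{i \sqrt{42}}{37}$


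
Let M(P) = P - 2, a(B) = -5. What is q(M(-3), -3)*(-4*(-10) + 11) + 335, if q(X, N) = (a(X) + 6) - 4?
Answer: 182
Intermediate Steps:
M(P) = -2 + P
q(X, N) = -3 (q(X, N) = (-5 + 6) - 4 = 1 - 4 = -3)
q(M(-3), -3)*(-4*(-10) + 11) + 335 = -3*(-4*(-10) + 11) + 335 = -3*(40 + 11) + 335 = -3*51 + 335 = -153 + 335 = 182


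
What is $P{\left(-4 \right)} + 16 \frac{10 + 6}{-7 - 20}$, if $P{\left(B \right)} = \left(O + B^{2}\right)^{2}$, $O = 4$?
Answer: $\frac{10544}{27} \approx 390.52$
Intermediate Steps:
$P{\left(B \right)} = \left(4 + B^{2}\right)^{2}$
$P{\left(-4 \right)} + 16 \frac{10 + 6}{-7 - 20} = \left(4 + \left(-4\right)^{2}\right)^{2} + 16 \frac{10 + 6}{-7 - 20} = \left(4 + 16\right)^{2} + 16 \frac{16}{-27} = 20^{2} + 16 \cdot 16 \left(- \frac{1}{27}\right) = 400 + 16 \left(- \frac{16}{27}\right) = 400 - \frac{256}{27} = \frac{10544}{27}$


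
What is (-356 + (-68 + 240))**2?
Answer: 33856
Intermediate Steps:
(-356 + (-68 + 240))**2 = (-356 + 172)**2 = (-184)**2 = 33856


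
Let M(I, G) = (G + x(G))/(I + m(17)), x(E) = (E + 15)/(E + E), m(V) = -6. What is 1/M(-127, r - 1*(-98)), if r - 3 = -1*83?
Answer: -1596/227 ≈ -7.0308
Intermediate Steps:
r = -80 (r = 3 - 1*83 = 3 - 83 = -80)
x(E) = (15 + E)/(2*E) (x(E) = (15 + E)/((2*E)) = (15 + E)*(1/(2*E)) = (15 + E)/(2*E))
M(I, G) = (G + (15 + G)/(2*G))/(-6 + I) (M(I, G) = (G + (15 + G)/(2*G))/(I - 6) = (G + (15 + G)/(2*G))/(-6 + I))
1/M(-127, r - 1*(-98)) = 1/((15 + (-80 - 1*(-98)) + 2*(-80 - 1*(-98))²)/(2*(-80 - 1*(-98))*(-6 - 127))) = 1/((½)*(15 + (-80 + 98) + 2*(-80 + 98)²)/((-80 + 98)*(-133))) = 1/((½)*(-1/133)*(15 + 18 + 2*18²)/18) = 1/((½)*(1/18)*(-1/133)*(15 + 18 + 2*324)) = 1/((½)*(1/18)*(-1/133)*(15 + 18 + 648)) = 1/((½)*(1/18)*(-1/133)*681) = 1/(-227/1596) = -1596/227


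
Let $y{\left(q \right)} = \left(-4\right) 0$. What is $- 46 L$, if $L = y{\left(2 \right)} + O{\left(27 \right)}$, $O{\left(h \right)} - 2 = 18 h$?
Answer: $-22448$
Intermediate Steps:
$O{\left(h \right)} = 2 + 18 h$
$y{\left(q \right)} = 0$
$L = 488$ ($L = 0 + \left(2 + 18 \cdot 27\right) = 0 + \left(2 + 486\right) = 0 + 488 = 488$)
$- 46 L = \left(-46\right) 488 = -22448$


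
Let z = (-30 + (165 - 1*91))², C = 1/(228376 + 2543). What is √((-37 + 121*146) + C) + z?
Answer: 1936 + 2*√235010368114197/230919 ≈ 2068.8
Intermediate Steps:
C = 1/230919 ≈ 4.3305e-6
z = 1936 (z = (-30 + (165 - 91))² = (-30 + 74)² = 44² = 1936)
√((-37 + 121*146) + C) + z = √((-37 + 121*146) + 1/230919) + 1936 = √((-37 + 17666) + 1/230919) + 1936 = √(17629 + 1/230919) + 1936 = √(4070871052/230919) + 1936 = 2*√235010368114197/230919 + 1936 = 1936 + 2*√235010368114197/230919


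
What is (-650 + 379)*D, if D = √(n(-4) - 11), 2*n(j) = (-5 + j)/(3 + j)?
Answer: -271*I*√26/2 ≈ -690.92*I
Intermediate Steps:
n(j) = (-5 + j)/(2*(3 + j)) (n(j) = ((-5 + j)/(3 + j))/2 = (-5 + j)/(2*(3 + j)))
D = I*√26/2 (D = √((-5 - 4)/(2*(3 - 4)) - 11) = √((½)*(-9)/(-1) - 11) = √((½)*(-1)*(-9) - 11) = √(9/2 - 11) = √(-13/2) = I*√26/2 ≈ 2.5495*I)
(-650 + 379)*D = (-650 + 379)*(I*√26/2) = -271*I*√26/2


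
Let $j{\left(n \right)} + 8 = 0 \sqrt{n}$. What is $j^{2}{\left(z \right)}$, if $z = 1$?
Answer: $64$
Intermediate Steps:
$j{\left(n \right)} = -8$ ($j{\left(n \right)} = -8 + 0 \sqrt{n} = -8 + 0 = -8$)
$j^{2}{\left(z \right)} = \left(-8\right)^{2} = 64$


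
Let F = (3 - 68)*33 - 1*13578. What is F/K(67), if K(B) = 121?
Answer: -15723/121 ≈ -129.94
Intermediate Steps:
F = -15723 (F = -65*33 - 13578 = -2145 - 13578 = -15723)
F/K(67) = -15723/121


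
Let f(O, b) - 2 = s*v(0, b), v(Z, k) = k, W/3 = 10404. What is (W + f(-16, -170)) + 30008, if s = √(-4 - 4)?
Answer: 61222 - 340*I*√2 ≈ 61222.0 - 480.83*I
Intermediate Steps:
W = 31212 (W = 3*10404 = 31212)
s = 2*I*√2 (s = √(-8) = 2*I*√2 ≈ 2.8284*I)
f(O, b) = 2 + 2*I*b*√2 (f(O, b) = 2 + (2*I*√2)*b = 2 + 2*I*b*√2)
(W + f(-16, -170)) + 30008 = (31212 + (2 + 2*I*(-170)*√2)) + 30008 = (31212 + (2 - 340*I*√2)) + 30008 = (31214 - 340*I*√2) + 30008 = 61222 - 340*I*√2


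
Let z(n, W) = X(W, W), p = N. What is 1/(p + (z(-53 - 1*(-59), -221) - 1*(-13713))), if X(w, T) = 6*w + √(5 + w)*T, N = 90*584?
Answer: 21649/1409554155 + 442*I*√6/1409554155 ≈ 1.5359e-5 + 7.681e-7*I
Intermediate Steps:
N = 52560
X(w, T) = 6*w + T*√(5 + w)
p = 52560
z(n, W) = 6*W + W*√(5 + W)
1/(p + (z(-53 - 1*(-59), -221) - 1*(-13713))) = 1/(52560 + (-221*(6 + √(5 - 221)) - 1*(-13713))) = 1/(52560 + (-221*(6 + √(-216)) + 13713)) = 1/(52560 + (-221*(6 + 6*I*√6) + 13713)) = 1/(52560 + ((-1326 - 1326*I*√6) + 13713)) = 1/(52560 + (12387 - 1326*I*√6)) = 1/(64947 - 1326*I*√6)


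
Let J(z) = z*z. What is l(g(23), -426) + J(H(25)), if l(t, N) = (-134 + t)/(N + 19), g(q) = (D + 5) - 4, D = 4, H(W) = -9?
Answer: 33096/407 ≈ 81.317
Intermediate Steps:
J(z) = z**2
g(q) = 5 (g(q) = (4 + 5) - 4 = 9 - 4 = 5)
l(t, N) = (-134 + t)/(19 + N)
l(g(23), -426) + J(H(25)) = (-134 + 5)/(19 - 426) + (-9)**2 = -129/(-407) + 81 = -1/407*(-129) + 81 = 129/407 + 81 = 33096/407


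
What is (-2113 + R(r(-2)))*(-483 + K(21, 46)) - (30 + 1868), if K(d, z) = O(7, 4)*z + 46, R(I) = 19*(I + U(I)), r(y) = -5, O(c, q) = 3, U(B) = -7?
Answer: 698061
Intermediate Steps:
R(I) = -133 + 19*I (R(I) = 19*(I - 7) = 19*(-7 + I) = -133 + 19*I)
K(d, z) = 46 + 3*z (K(d, z) = 3*z + 46 = 46 + 3*z)
(-2113 + R(r(-2)))*(-483 + K(21, 46)) - (30 + 1868) = (-2113 + (-133 + 19*(-5)))*(-483 + (46 + 3*46)) - (30 + 1868) = (-2113 + (-133 - 95))*(-483 + (46 + 138)) - 1*1898 = (-2113 - 228)*(-483 + 184) - 1898 = -2341*(-299) - 1898 = 699959 - 1898 = 698061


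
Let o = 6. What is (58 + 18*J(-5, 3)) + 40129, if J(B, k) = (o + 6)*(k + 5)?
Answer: 41915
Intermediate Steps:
J(B, k) = 60 + 12*k (J(B, k) = (6 + 6)*(k + 5) = 12*(5 + k) = 60 + 12*k)
(58 + 18*J(-5, 3)) + 40129 = (58 + 18*(60 + 12*3)) + 40129 = (58 + 18*(60 + 36)) + 40129 = (58 + 18*96) + 40129 = (58 + 1728) + 40129 = 1786 + 40129 = 41915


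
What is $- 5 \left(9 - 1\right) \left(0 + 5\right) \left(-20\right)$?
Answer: $4000$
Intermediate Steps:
$- 5 \left(9 - 1\right) \left(0 + 5\right) \left(-20\right) = - 5 \cdot 8 \cdot 5 \left(-20\right) = \left(-5\right) 40 \left(-20\right) = \left(-200\right) \left(-20\right) = 4000$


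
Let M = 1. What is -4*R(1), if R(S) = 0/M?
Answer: 0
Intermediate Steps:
R(S) = 0 (R(S) = 0/1 = 0*1 = 0)
-4*R(1) = -4*0 = 0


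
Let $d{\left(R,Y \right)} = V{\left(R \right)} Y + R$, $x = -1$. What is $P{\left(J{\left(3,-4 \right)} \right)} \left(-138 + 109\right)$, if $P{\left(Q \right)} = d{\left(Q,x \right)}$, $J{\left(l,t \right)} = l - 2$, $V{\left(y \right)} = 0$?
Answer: $-29$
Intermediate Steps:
$J{\left(l,t \right)} = -2 + l$
$d{\left(R,Y \right)} = R$ ($d{\left(R,Y \right)} = 0 Y + R = 0 + R = R$)
$P{\left(Q \right)} = Q$
$P{\left(J{\left(3,-4 \right)} \right)} \left(-138 + 109\right) = \left(-2 + 3\right) \left(-138 + 109\right) = 1 \left(-29\right) = -29$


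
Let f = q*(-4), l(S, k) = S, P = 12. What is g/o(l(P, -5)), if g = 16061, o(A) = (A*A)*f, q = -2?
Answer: 16061/1152 ≈ 13.942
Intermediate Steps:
f = 8 (f = -2*(-4) = 8)
o(A) = 8*A**2 (o(A) = (A*A)*8 = A**2*8 = 8*A**2)
g/o(l(P, -5)) = 16061/((8*12**2)) = 16061/((8*144)) = 16061/1152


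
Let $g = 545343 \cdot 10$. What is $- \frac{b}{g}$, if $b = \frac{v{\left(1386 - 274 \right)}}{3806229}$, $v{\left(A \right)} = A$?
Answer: $- \frac{556}{10378501707735} \approx -5.3572 \cdot 10^{-11}$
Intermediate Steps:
$b = \frac{1112}{3806229}$ ($b = \frac{1386 - 274}{3806229} = \left(1386 - 274\right) \frac{1}{3806229} = 1112 \cdot \frac{1}{3806229} = \frac{1112}{3806229} \approx 0.00029215$)
$g = 5453430$
$- \frac{b}{g} = - \frac{1112}{3806229 \cdot 5453430} = \left(-1\right) \frac{556}{10378501707735} = - \frac{556}{10378501707735}$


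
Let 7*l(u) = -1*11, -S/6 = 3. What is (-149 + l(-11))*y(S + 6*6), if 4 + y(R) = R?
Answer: -2108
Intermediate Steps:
S = -18 (S = -6*3 = -18)
l(u) = -11/7 (l(u) = (-1*11)/7 = (⅐)*(-11) = -11/7)
y(R) = -4 + R
(-149 + l(-11))*y(S + 6*6) = (-149 - 11/7)*(-4 + (-18 + 6*6)) = -1054*(-4 + (-18 + 36))/7 = -1054*(-4 + 18)/7 = -1054/7*14 = -2108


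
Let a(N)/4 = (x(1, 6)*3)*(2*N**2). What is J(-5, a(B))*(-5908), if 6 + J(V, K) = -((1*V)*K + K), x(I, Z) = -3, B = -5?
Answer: 42573048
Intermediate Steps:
a(N) = -72*N**2 (a(N) = 4*((-3*3)*(2*N**2)) = 4*(-18*N**2) = -72*N**2)
J(V, K) = -6 - K - K*V (J(V, K) = -6 - ((1*V)*K + K) = -6 - (V*K + K) = -6 - (K*V + K) = -6 - (K + K*V) = -6 + (-K - K*V) = -6 - K - K*V)
J(-5, a(B))*(-5908) = (-6 - (-72)*(-5)**2 - 1*(-72*(-5)**2)*(-5))*(-5908) = (-6 - (-72)*25 - 1*(-72*25)*(-5))*(-5908) = (-6 - 1*(-1800) - 1*(-1800)*(-5))*(-5908) = (-6 + 1800 - 9000)*(-5908) = -7206*(-5908) = 42573048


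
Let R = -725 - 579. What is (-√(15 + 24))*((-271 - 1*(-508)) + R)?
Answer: 1067*√39 ≈ 6663.4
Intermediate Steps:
R = -1304
(-√(15 + 24))*((-271 - 1*(-508)) + R) = (-√(15 + 24))*((-271 - 1*(-508)) - 1304) = (-√39)*((-271 + 508) - 1304) = (-√39)*(237 - 1304) = -√39*(-1067) = 1067*√39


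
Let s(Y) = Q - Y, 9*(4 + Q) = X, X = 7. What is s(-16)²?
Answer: 13225/81 ≈ 163.27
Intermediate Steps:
Q = -29/9 (Q = -4 + (⅑)*7 = -4 + 7/9 = -29/9 ≈ -3.2222)
s(Y) = -29/9 - Y
s(-16)² = (-29/9 - 1*(-16))² = (-29/9 + 16)² = (115/9)² = 13225/81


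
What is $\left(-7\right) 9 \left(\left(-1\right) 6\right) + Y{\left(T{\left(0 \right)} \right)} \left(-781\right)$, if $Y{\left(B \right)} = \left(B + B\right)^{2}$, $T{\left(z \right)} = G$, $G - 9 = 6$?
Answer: $-702522$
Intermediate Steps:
$G = 15$ ($G = 9 + 6 = 15$)
$T{\left(z \right)} = 15$
$Y{\left(B \right)} = 4 B^{2}$ ($Y{\left(B \right)} = \left(2 B\right)^{2} = 4 B^{2}$)
$\left(-7\right) 9 \left(\left(-1\right) 6\right) + Y{\left(T{\left(0 \right)} \right)} \left(-781\right) = \left(-7\right) 9 \left(\left(-1\right) 6\right) + 4 \cdot 15^{2} \left(-781\right) = \left(-63\right) \left(-6\right) + 4 \cdot 225 \left(-781\right) = 378 + 900 \left(-781\right) = 378 - 702900 = -702522$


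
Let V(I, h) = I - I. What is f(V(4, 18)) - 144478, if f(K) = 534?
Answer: -143944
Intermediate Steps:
V(I, h) = 0
f(V(4, 18)) - 144478 = 534 - 144478 = -143944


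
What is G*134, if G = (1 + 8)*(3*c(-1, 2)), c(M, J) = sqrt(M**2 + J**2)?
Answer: 3618*sqrt(5) ≈ 8090.1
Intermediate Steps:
c(M, J) = sqrt(J**2 + M**2)
G = 27*sqrt(5) (G = (1 + 8)*(3*sqrt(2**2 + (-1)**2)) = 9*(3*sqrt(4 + 1)) = 9*(3*sqrt(5)) = 27*sqrt(5) ≈ 60.374)
G*134 = (27*sqrt(5))*134 = 3618*sqrt(5)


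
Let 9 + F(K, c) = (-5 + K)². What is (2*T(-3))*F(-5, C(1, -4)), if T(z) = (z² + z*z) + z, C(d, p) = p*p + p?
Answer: 2730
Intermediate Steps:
C(d, p) = p + p² (C(d, p) = p² + p = p + p²)
F(K, c) = -9 + (-5 + K)²
T(z) = z + 2*z² (T(z) = (z² + z²) + z = 2*z² + z = z + 2*z²)
(2*T(-3))*F(-5, C(1, -4)) = (2*(-3*(1 + 2*(-3))))*(-9 + (-5 - 5)²) = (2*(-3*(1 - 6)))*(-9 + (-10)²) = (2*(-3*(-5)))*(-9 + 100) = (2*15)*91 = 30*91 = 2730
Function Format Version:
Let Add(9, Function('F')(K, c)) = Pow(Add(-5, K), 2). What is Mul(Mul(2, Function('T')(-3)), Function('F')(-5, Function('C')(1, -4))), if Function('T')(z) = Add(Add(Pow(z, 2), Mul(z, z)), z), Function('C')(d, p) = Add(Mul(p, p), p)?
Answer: 2730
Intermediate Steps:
Function('C')(d, p) = Add(p, Pow(p, 2)) (Function('C')(d, p) = Add(Pow(p, 2), p) = Add(p, Pow(p, 2)))
Function('F')(K, c) = Add(-9, Pow(Add(-5, K), 2))
Function('T')(z) = Add(z, Mul(2, Pow(z, 2))) (Function('T')(z) = Add(Add(Pow(z, 2), Pow(z, 2)), z) = Add(Mul(2, Pow(z, 2)), z) = Add(z, Mul(2, Pow(z, 2))))
Mul(Mul(2, Function('T')(-3)), Function('F')(-5, Function('C')(1, -4))) = Mul(Mul(2, Mul(-3, Add(1, Mul(2, -3)))), Add(-9, Pow(Add(-5, -5), 2))) = Mul(Mul(2, Mul(-3, Add(1, -6))), Add(-9, Pow(-10, 2))) = Mul(Mul(2, Mul(-3, -5)), Add(-9, 100)) = Mul(Mul(2, 15), 91) = Mul(30, 91) = 2730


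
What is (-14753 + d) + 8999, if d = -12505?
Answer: -18259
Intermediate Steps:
(-14753 + d) + 8999 = (-14753 - 12505) + 8999 = -27258 + 8999 = -18259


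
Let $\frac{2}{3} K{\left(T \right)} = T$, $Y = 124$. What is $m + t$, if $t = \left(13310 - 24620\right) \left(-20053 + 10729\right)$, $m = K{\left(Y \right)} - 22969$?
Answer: $105431657$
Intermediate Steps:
$K{\left(T \right)} = \frac{3 T}{2}$
$m = -22783$ ($m = \frac{3}{2} \cdot 124 - 22969 = 186 - 22969 = -22783$)
$t = 105454440$ ($t = \left(-11310\right) \left(-9324\right) = 105454440$)
$m + t = -22783 + 105454440 = 105431657$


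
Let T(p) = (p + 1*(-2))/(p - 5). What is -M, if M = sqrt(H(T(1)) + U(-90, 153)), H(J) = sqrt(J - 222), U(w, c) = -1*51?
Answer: -sqrt(-204 + 2*I*sqrt(887))/2 ≈ -1.0319 - 7.2156*I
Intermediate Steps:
U(w, c) = -51
T(p) = (-2 + p)/(-5 + p) (T(p) = (p - 2)/(-5 + p) = (-2 + p)/(-5 + p))
H(J) = sqrt(-222 + J)
M = sqrt(-51 + I*sqrt(887)/2) (M = sqrt(sqrt(-222 + (-2 + 1)/(-5 + 1)) - 51) = sqrt(sqrt(-222 - 1/(-4)) - 51) = sqrt(sqrt(-222 - 1/4*(-1)) - 51) = sqrt(sqrt(-222 + 1/4) - 51) = sqrt(sqrt(-887/4) - 51) = sqrt(I*sqrt(887)/2 - 51) = sqrt(-51 + I*sqrt(887)/2) ≈ 1.0319 + 7.2156*I)
-M = -sqrt(-204 + 2*I*sqrt(887))/2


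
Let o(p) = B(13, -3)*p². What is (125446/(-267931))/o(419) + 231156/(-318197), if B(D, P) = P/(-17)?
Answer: -32620188838505842/44902275110079981 ≈ -0.72647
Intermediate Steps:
B(D, P) = -P/17 (B(D, P) = P*(-1/17) = -P/17)
o(p) = 3*p²/17 (o(p) = (-1/17*(-3))*p² = 3*p²/17)
(125446/(-267931))/o(419) + 231156/(-318197) = (125446/(-267931))/(((3/17)*419²)) + 231156/(-318197) = (125446*(-1/267931))/(((3/17)*175561)) + 231156*(-1/318197) = -125446/(267931*526683/17) - 231156/318197 = -125446/267931*17/526683 - 231156/318197 = -2132582/141114702873 - 231156/318197 = -32620188838505842/44902275110079981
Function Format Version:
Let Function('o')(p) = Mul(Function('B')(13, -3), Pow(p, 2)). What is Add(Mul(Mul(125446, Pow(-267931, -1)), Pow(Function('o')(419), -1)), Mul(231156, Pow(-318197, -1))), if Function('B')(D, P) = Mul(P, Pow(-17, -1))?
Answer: Rational(-32620188838505842, 44902275110079981) ≈ -0.72647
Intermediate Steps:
Function('B')(D, P) = Mul(Rational(-1, 17), P) (Function('B')(D, P) = Mul(P, Rational(-1, 17)) = Mul(Rational(-1, 17), P))
Function('o')(p) = Mul(Rational(3, 17), Pow(p, 2)) (Function('o')(p) = Mul(Mul(Rational(-1, 17), -3), Pow(p, 2)) = Mul(Rational(3, 17), Pow(p, 2)))
Add(Mul(Mul(125446, Pow(-267931, -1)), Pow(Function('o')(419), -1)), Mul(231156, Pow(-318197, -1))) = Add(Mul(Mul(125446, Pow(-267931, -1)), Pow(Mul(Rational(3, 17), Pow(419, 2)), -1)), Mul(231156, Pow(-318197, -1))) = Add(Mul(Mul(125446, Rational(-1, 267931)), Pow(Mul(Rational(3, 17), 175561), -1)), Mul(231156, Rational(-1, 318197))) = Add(Mul(Rational(-125446, 267931), Pow(Rational(526683, 17), -1)), Rational(-231156, 318197)) = Add(Mul(Rational(-125446, 267931), Rational(17, 526683)), Rational(-231156, 318197)) = Add(Rational(-2132582, 141114702873), Rational(-231156, 318197)) = Rational(-32620188838505842, 44902275110079981)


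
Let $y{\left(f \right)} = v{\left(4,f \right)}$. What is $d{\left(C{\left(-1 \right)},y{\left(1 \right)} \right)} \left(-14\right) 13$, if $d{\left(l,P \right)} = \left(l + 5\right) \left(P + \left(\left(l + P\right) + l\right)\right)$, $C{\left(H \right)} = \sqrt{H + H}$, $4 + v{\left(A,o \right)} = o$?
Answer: $6188 - 728 i \sqrt{2} \approx 6188.0 - 1029.5 i$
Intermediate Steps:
$v{\left(A,o \right)} = -4 + o$
$y{\left(f \right)} = -4 + f$
$C{\left(H \right)} = \sqrt{2} \sqrt{H}$ ($C{\left(H \right)} = \sqrt{2 H} = \sqrt{2} \sqrt{H}$)
$d{\left(l,P \right)} = \left(5 + l\right) \left(2 P + 2 l\right)$ ($d{\left(l,P \right)} = \left(5 + l\right) \left(P + \left(\left(P + l\right) + l\right)\right) = \left(5 + l\right) \left(P + \left(P + 2 l\right)\right) = \left(5 + l\right) \left(2 P + 2 l\right)$)
$d{\left(C{\left(-1 \right)},y{\left(1 \right)} \right)} \left(-14\right) 13 = \left(2 \left(\sqrt{2} \sqrt{-1}\right)^{2} + 10 \left(-4 + 1\right) + 10 \sqrt{2} \sqrt{-1} + 2 \left(-4 + 1\right) \sqrt{2} \sqrt{-1}\right) \left(-14\right) 13 = \left(2 \left(\sqrt{2} i\right)^{2} + 10 \left(-3\right) + 10 \sqrt{2} i + 2 \left(-3\right) \sqrt{2} i\right) \left(-14\right) 13 = \left(2 \left(i \sqrt{2}\right)^{2} - 30 + 10 i \sqrt{2} + 2 \left(-3\right) i \sqrt{2}\right) \left(-14\right) 13 = \left(2 \left(-2\right) - 30 + 10 i \sqrt{2} - 6 i \sqrt{2}\right) \left(-14\right) 13 = \left(-4 - 30 + 10 i \sqrt{2} - 6 i \sqrt{2}\right) \left(-14\right) 13 = \left(-34 + 4 i \sqrt{2}\right) \left(-14\right) 13 = \left(476 - 56 i \sqrt{2}\right) 13 = 6188 - 728 i \sqrt{2}$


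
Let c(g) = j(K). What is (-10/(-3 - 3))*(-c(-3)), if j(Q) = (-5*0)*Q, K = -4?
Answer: 0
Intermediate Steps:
j(Q) = 0 (j(Q) = 0*Q = 0)
c(g) = 0
(-10/(-3 - 3))*(-c(-3)) = (-10/(-3 - 3))*(-1*0) = (-10/(-6))*0 = -⅙*(-10)*0 = (5/3)*0 = 0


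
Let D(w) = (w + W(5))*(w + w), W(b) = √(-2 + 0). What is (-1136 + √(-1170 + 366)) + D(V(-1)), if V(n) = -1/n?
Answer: -1134 + 2*I*√2 + 2*I*√201 ≈ -1134.0 + 31.183*I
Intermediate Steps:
W(b) = I*√2 (W(b) = √(-2) = I*√2)
D(w) = 2*w*(w + I*√2) (D(w) = (w + I*√2)*(w + w) = (w + I*√2)*(2*w) = 2*w*(w + I*√2))
(-1136 + √(-1170 + 366)) + D(V(-1)) = (-1136 + √(-1170 + 366)) + 2*(-1/(-1))*(-1/(-1) + I*√2) = (-1136 + √(-804)) + 2*(-1*(-1))*(-1*(-1) + I*√2) = (-1136 + 2*I*√201) + 2*1*(1 + I*√2) = (-1136 + 2*I*√201) + (2 + 2*I*√2) = -1134 + 2*I*√2 + 2*I*√201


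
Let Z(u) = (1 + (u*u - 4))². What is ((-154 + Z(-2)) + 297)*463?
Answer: 66672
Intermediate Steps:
Z(u) = (-3 + u²)² (Z(u) = (1 + (u² - 4))² = (1 + (-4 + u²))² = (-3 + u²)²)
((-154 + Z(-2)) + 297)*463 = ((-154 + (-3 + (-2)²)²) + 297)*463 = ((-154 + (-3 + 4)²) + 297)*463 = ((-154 + 1²) + 297)*463 = ((-154 + 1) + 297)*463 = (-153 + 297)*463 = 144*463 = 66672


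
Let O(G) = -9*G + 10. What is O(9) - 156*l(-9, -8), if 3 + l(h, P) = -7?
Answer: 1489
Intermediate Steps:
l(h, P) = -10 (l(h, P) = -3 - 7 = -10)
O(G) = 10 - 9*G
O(9) - 156*l(-9, -8) = (10 - 9*9) - 156*(-10) = (10 - 81) + 1560 = -71 + 1560 = 1489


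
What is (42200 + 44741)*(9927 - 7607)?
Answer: 201703120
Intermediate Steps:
(42200 + 44741)*(9927 - 7607) = 86941*2320 = 201703120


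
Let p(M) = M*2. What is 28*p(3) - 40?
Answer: 128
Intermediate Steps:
p(M) = 2*M
28*p(3) - 40 = 28*(2*3) - 40 = 28*6 - 40 = 168 - 40 = 128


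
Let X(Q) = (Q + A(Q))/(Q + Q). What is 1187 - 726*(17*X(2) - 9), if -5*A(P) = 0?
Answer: 1550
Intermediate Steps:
A(P) = 0 (A(P) = -1/5*0 = 0)
X(Q) = 1/2 (X(Q) = (Q + 0)/(Q + Q) = Q/((2*Q)) = (1/(2*Q))*Q = 1/2)
1187 - 726*(17*X(2) - 9) = 1187 - 726*(17*(1/2) - 9) = 1187 - 726*(17/2 - 9) = 1187 - 726*(-1/2) = 1187 + 363 = 1550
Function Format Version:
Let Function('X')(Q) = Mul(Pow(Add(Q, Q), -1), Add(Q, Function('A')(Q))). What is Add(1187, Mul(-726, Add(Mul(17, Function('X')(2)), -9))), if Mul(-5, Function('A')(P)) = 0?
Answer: 1550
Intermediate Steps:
Function('A')(P) = 0 (Function('A')(P) = Mul(Rational(-1, 5), 0) = 0)
Function('X')(Q) = Rational(1, 2) (Function('X')(Q) = Mul(Pow(Add(Q, Q), -1), Add(Q, 0)) = Mul(Pow(Mul(2, Q), -1), Q) = Mul(Mul(Rational(1, 2), Pow(Q, -1)), Q) = Rational(1, 2))
Add(1187, Mul(-726, Add(Mul(17, Function('X')(2)), -9))) = Add(1187, Mul(-726, Add(Mul(17, Rational(1, 2)), -9))) = Add(1187, Mul(-726, Add(Rational(17, 2), -9))) = Add(1187, Mul(-726, Rational(-1, 2))) = Add(1187, 363) = 1550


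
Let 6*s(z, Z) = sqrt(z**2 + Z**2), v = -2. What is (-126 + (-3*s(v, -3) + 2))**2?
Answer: (248 + sqrt(13))**2/4 ≈ 15826.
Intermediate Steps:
s(z, Z) = sqrt(Z**2 + z**2)/6 (s(z, Z) = sqrt(z**2 + Z**2)/6 = sqrt(Z**2 + z**2)/6)
(-126 + (-3*s(v, -3) + 2))**2 = (-126 + (-sqrt((-3)**2 + (-2)**2)/2 + 2))**2 = (-126 + (-sqrt(9 + 4)/2 + 2))**2 = (-126 + (-sqrt(13)/2 + 2))**2 = (-126 + (2 - sqrt(13)/2))**2 = (-124 - sqrt(13)/2)**2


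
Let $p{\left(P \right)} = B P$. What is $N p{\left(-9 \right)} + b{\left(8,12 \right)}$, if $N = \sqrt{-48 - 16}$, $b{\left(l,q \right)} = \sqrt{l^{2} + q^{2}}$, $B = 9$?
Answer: $- 648 i + 4 \sqrt{13} \approx 14.422 - 648.0 i$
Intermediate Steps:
$p{\left(P \right)} = 9 P$
$N = 8 i$ ($N = \sqrt{-64} = 8 i \approx 8.0 i$)
$N p{\left(-9 \right)} + b{\left(8,12 \right)} = 8 i 9 \left(-9\right) + \sqrt{8^{2} + 12^{2}} = 8 i \left(-81\right) + \sqrt{64 + 144} = - 648 i + \sqrt{208} = - 648 i + 4 \sqrt{13}$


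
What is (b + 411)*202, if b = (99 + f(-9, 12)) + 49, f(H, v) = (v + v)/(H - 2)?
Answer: 1237250/11 ≈ 1.1248e+5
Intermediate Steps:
f(H, v) = 2*v/(-2 + H) (f(H, v) = (2*v)/(-2 + H) = 2*v/(-2 + H))
b = 1604/11 (b = (99 + 2*12/(-2 - 9)) + 49 = (99 + 2*12/(-11)) + 49 = (99 + 2*12*(-1/11)) + 49 = (99 - 24/11) + 49 = 1065/11 + 49 = 1604/11 ≈ 145.82)
(b + 411)*202 = (1604/11 + 411)*202 = (6125/11)*202 = 1237250/11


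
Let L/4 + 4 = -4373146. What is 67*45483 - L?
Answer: 20539961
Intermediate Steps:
L = -17492600 (L = -16 + 4*(-4373146) = -16 - 17492584 = -17492600)
67*45483 - L = 67*45483 - 1*(-17492600) = 3047361 + 17492600 = 20539961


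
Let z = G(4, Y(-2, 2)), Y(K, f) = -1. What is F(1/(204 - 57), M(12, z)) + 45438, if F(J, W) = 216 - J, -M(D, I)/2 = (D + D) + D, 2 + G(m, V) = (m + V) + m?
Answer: 6711137/147 ≈ 45654.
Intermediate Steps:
G(m, V) = -2 + V + 2*m (G(m, V) = -2 + ((m + V) + m) = -2 + ((V + m) + m) = -2 + (V + 2*m) = -2 + V + 2*m)
z = 5 (z = -2 - 1 + 2*4 = -2 - 1 + 8 = 5)
M(D, I) = -6*D (M(D, I) = -2*((D + D) + D) = -2*(2*D + D) = -6*D)
F(1/(204 - 57), M(12, z)) + 45438 = (216 - 1/(204 - 57)) + 45438 = (216 - 1/147) + 45438 = 31751/147 + 45438 = 6711137/147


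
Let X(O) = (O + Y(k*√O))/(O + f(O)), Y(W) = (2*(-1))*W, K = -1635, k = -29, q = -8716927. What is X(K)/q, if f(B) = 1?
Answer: -1635/14243458718 + 29*I*√1635/7121729359 ≈ -1.1479e-7 + 1.6465e-7*I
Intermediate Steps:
Y(W) = -2*W
X(O) = (O + 58*√O)/(1 + O) (X(O) = (O - (-58)*√O)/(O + 1) = (O + 58*√O)/(1 + O))
X(K)/q = ((-1635 + 58*√(-1635))/(1 - 1635))/(-8716927) = ((-1635 + 58*(I*√1635))/(-1634))*(-1/8716927) = -(-1635 + 58*I*√1635)/1634*(-1/8716927) = (1635/1634 - 29*I*√1635/817)*(-1/8716927) = -1635/14243458718 + 29*I*√1635/7121729359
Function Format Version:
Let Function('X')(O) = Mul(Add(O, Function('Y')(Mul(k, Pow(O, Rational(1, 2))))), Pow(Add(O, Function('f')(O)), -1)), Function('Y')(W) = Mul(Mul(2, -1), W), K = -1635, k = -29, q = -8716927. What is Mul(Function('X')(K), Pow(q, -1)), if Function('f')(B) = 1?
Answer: Add(Rational(-1635, 14243458718), Mul(Rational(29, 7121729359), I, Pow(1635, Rational(1, 2)))) ≈ Add(-1.1479e-7, Mul(1.6465e-7, I))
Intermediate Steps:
Function('Y')(W) = Mul(-2, W)
Function('X')(O) = Mul(Pow(Add(1, O), -1), Add(O, Mul(58, Pow(O, Rational(1, 2))))) (Function('X')(O) = Mul(Add(O, Mul(-2, Mul(-29, Pow(O, Rational(1, 2))))), Pow(Add(O, 1), -1)) = Mul(Add(O, Mul(58, Pow(O, Rational(1, 2)))), Pow(Add(1, O), -1)) = Mul(Pow(Add(1, O), -1), Add(O, Mul(58, Pow(O, Rational(1, 2))))))
Mul(Function('X')(K), Pow(q, -1)) = Mul(Mul(Pow(Add(1, -1635), -1), Add(-1635, Mul(58, Pow(-1635, Rational(1, 2))))), Pow(-8716927, -1)) = Mul(Mul(Pow(-1634, -1), Add(-1635, Mul(58, Mul(I, Pow(1635, Rational(1, 2)))))), Rational(-1, 8716927)) = Mul(Mul(Rational(-1, 1634), Add(-1635, Mul(58, I, Pow(1635, Rational(1, 2))))), Rational(-1, 8716927)) = Mul(Add(Rational(1635, 1634), Mul(Rational(-29, 817), I, Pow(1635, Rational(1, 2)))), Rational(-1, 8716927)) = Add(Rational(-1635, 14243458718), Mul(Rational(29, 7121729359), I, Pow(1635, Rational(1, 2))))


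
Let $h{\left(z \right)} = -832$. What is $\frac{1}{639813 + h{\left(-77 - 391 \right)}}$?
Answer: $\frac{1}{638981} \approx 1.565 \cdot 10^{-6}$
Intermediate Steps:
$\frac{1}{639813 + h{\left(-77 - 391 \right)}} = \frac{1}{639813 - 832} = \frac{1}{638981}$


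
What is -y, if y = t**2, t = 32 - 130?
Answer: -9604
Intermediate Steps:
t = -98
y = 9604 (y = (-98)**2 = 9604)
-y = -1*9604 = -9604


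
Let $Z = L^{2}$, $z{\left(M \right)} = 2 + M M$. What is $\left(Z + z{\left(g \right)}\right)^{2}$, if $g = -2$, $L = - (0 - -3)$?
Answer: $225$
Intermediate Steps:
$L = -3$ ($L = - (0 + 3) = \left(-1\right) 3 = -3$)
$z{\left(M \right)} = 2 + M^{2}$
$Z = 9$ ($Z = \left(-3\right)^{2} = 9$)
$\left(Z + z{\left(g \right)}\right)^{2} = \left(9 + \left(2 + \left(-2\right)^{2}\right)\right)^{2} = \left(9 + \left(2 + 4\right)\right)^{2} = \left(9 + 6\right)^{2} = 15^{2} = 225$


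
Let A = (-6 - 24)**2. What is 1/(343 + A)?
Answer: 1/1243 ≈ 0.00080451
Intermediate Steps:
A = 900 (A = (-30)**2 = 900)
1/(343 + A) = 1/(343 + 900) = 1/1243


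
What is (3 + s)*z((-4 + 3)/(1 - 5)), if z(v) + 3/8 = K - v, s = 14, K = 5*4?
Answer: 2635/8 ≈ 329.38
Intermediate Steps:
K = 20
z(v) = 157/8 - v (z(v) = -3/8 + (20 - v) = 157/8 - v)
(3 + s)*z((-4 + 3)/(1 - 5)) = (3 + 14)*(157/8 - (-4 + 3)/(1 - 5)) = 17*(157/8 - (-1)/(-4)) = 17*(157/8 - (-1)*(-1)/4) = 17*(157/8 - 1*¼) = 17*(157/8 - ¼) = 17*(155/8) = 2635/8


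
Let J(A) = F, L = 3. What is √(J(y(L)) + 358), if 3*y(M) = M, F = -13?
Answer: √345 ≈ 18.574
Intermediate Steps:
y(M) = M/3
J(A) = -13
√(J(y(L)) + 358) = √(-13 + 358) = √345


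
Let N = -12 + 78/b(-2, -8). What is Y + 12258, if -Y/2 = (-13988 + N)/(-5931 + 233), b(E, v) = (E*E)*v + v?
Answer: 698180801/56980 ≈ 12253.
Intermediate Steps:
b(E, v) = v + v*E² (b(E, v) = E²*v + v = v*E² + v = v + v*E²)
N = -279/20 (N = -12 + 78/(-8*(1 + (-2)²)) = -12 + 78/(-8*(1 + 4)) = -12 + 78/(-8*5) = -12 + 78/(-40) = -12 - 1/40*78 = -12 - 39/20 = -279/20 ≈ -13.950)
Y = -280039/56980 (Y = -2*(-13988 - 279/20)/(-5931 + 233) = -(-280039)/(10*(-5698)) = -(-280039)*(-1)/(10*5698) = -2*280039/113960 = -280039/56980 ≈ -4.9147)
Y + 12258 = -280039/56980 + 12258 = 698180801/56980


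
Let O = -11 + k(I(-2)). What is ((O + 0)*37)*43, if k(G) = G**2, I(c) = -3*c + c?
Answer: 7955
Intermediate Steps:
I(c) = -2*c
O = 5 (O = -11 + (-2*(-2))**2 = -11 + 4**2 = -11 + 16 = 5)
((O + 0)*37)*43 = ((5 + 0)*37)*43 = (5*37)*43 = 185*43 = 7955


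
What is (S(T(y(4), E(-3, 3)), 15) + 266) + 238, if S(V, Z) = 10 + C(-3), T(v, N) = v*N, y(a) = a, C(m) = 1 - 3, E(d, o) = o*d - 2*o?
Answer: 512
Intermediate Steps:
E(d, o) = -2*o + d*o (E(d, o) = d*o - 2*o = -2*o + d*o)
C(m) = -2
T(v, N) = N*v
S(V, Z) = 8 (S(V, Z) = 10 - 2 = 8)
(S(T(y(4), E(-3, 3)), 15) + 266) + 238 = (8 + 266) + 238 = 274 + 238 = 512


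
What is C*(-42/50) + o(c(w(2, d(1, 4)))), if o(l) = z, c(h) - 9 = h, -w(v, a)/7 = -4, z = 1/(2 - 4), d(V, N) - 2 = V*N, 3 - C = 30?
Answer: 1109/50 ≈ 22.180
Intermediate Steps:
C = -27 (C = 3 - 1*30 = 3 - 30 = -27)
d(V, N) = 2 + N*V (d(V, N) = 2 + V*N = 2 + N*V)
z = -½ (z = 1/(-2) = -½ ≈ -0.50000)
w(v, a) = 28 (w(v, a) = -7*(-4) = 28)
c(h) = 9 + h
o(l) = -½
C*(-42/50) + o(c(w(2, d(1, 4)))) = -(-1134)/50 - ½ = -27*(-21/25) - ½ = 567/25 - ½ = 1109/50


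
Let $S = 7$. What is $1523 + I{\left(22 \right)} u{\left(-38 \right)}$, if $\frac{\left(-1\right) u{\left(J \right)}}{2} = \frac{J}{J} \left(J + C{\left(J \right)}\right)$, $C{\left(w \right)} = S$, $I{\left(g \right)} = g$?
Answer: $2887$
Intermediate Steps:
$C{\left(w \right)} = 7$
$u{\left(J \right)} = -14 - 2 J$ ($u{\left(J \right)} = - 2 \frac{J}{J} \left(J + 7\right) = - 2 \cdot 1 \left(7 + J\right) = - 2 \left(7 + J\right) = -14 - 2 J$)
$1523 + I{\left(22 \right)} u{\left(-38 \right)} = 1523 + 22 \left(-14 - -76\right) = 1523 + 22 \left(-14 + 76\right) = 1523 + 22 \cdot 62 = 1523 + 1364 = 2887$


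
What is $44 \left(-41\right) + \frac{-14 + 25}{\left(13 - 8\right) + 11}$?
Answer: $- \frac{28853}{16} \approx -1803.3$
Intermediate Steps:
$44 \left(-41\right) + \frac{-14 + 25}{\left(13 - 8\right) + 11} = -1804 + \frac{11}{5 + 11} = -1804 + \frac{11}{16} = - \frac{28853}{16}$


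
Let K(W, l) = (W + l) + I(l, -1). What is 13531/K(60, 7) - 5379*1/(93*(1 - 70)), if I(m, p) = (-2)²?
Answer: 29070112/151869 ≈ 191.42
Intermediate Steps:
I(m, p) = 4
K(W, l) = 4 + W + l (K(W, l) = (W + l) + 4 = 4 + W + l)
13531/K(60, 7) - 5379*1/(93*(1 - 70)) = 13531/(4 + 60 + 7) - 5379*1/(93*(1 - 70)) = 13531/71 - 5379/(93*(-69)) = 13531*(1/71) - 5379/(-6417) = 13531/71 - 5379*(-1/6417) = 13531/71 + 1793/2139 = 29070112/151869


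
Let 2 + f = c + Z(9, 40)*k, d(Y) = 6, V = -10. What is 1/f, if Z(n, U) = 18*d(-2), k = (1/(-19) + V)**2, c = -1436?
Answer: 361/3420830 ≈ 0.00010553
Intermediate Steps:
k = 36481/361 (k = (1/(-19) - 10)**2 = (-1/19 - 10)**2 = (-191/19)**2 = 36481/361 ≈ 101.06)
Z(n, U) = 108 (Z(n, U) = 18*6 = 108)
f = 3420830/361 (f = -2 + (-1436 + 108*(36481/361)) = -2 + (-1436 + 3939948/361) = -2 + 3421552/361 = 3420830/361 ≈ 9476.0)
1/f = 1/(3420830/361) = 361/3420830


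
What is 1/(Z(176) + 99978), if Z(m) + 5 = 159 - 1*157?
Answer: 1/99975 ≈ 1.0003e-5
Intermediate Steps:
Z(m) = -3 (Z(m) = -5 + (159 - 1*157) = -5 + (159 - 157) = -5 + 2 = -3)
1/(Z(176) + 99978) = 1/(-3 + 99978) = 1/99975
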